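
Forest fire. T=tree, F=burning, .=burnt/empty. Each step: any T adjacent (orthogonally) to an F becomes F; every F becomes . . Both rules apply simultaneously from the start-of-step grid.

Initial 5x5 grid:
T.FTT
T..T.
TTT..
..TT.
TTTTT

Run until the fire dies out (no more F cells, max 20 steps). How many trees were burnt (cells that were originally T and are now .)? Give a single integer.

Step 1: +1 fires, +1 burnt (F count now 1)
Step 2: +2 fires, +1 burnt (F count now 2)
Step 3: +0 fires, +2 burnt (F count now 0)
Fire out after step 3
Initially T: 15, now '.': 13
Total burnt (originally-T cells now '.'): 3

Answer: 3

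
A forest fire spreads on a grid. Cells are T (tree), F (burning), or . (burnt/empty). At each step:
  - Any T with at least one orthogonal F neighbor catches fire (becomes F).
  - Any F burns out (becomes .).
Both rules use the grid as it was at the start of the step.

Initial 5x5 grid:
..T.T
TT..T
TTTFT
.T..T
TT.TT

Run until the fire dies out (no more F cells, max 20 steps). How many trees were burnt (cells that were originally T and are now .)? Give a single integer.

Answer: 14

Derivation:
Step 1: +2 fires, +1 burnt (F count now 2)
Step 2: +3 fires, +2 burnt (F count now 3)
Step 3: +5 fires, +3 burnt (F count now 5)
Step 4: +3 fires, +5 burnt (F count now 3)
Step 5: +1 fires, +3 burnt (F count now 1)
Step 6: +0 fires, +1 burnt (F count now 0)
Fire out after step 6
Initially T: 15, now '.': 24
Total burnt (originally-T cells now '.'): 14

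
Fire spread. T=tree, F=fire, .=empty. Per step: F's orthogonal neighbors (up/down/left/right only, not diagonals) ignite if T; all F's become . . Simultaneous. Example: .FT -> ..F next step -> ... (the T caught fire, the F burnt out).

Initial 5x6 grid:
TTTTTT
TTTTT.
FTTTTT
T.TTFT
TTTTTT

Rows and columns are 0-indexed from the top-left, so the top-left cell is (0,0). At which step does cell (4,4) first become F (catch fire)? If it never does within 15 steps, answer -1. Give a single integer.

Step 1: cell (4,4)='F' (+7 fires, +2 burnt)
  -> target ignites at step 1
Step 2: cell (4,4)='.' (+10 fires, +7 burnt)
Step 3: cell (4,4)='.' (+6 fires, +10 burnt)
Step 4: cell (4,4)='.' (+3 fires, +6 burnt)
Step 5: cell (4,4)='.' (+0 fires, +3 burnt)
  fire out at step 5

1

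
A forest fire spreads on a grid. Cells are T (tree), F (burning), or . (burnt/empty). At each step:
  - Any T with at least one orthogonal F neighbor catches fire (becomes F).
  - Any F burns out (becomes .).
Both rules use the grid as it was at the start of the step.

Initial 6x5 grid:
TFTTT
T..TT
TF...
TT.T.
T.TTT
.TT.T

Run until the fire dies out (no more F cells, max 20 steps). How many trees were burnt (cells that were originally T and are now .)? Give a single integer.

Step 1: +4 fires, +2 burnt (F count now 4)
Step 2: +3 fires, +4 burnt (F count now 3)
Step 3: +3 fires, +3 burnt (F count now 3)
Step 4: +1 fires, +3 burnt (F count now 1)
Step 5: +0 fires, +1 burnt (F count now 0)
Fire out after step 5
Initially T: 18, now '.': 23
Total burnt (originally-T cells now '.'): 11

Answer: 11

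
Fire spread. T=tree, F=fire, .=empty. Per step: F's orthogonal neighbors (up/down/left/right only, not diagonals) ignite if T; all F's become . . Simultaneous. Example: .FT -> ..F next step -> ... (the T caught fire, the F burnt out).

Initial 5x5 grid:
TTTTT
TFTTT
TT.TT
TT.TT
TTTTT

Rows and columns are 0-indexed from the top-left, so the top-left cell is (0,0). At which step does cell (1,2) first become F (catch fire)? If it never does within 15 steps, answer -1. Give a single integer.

Step 1: cell (1,2)='F' (+4 fires, +1 burnt)
  -> target ignites at step 1
Step 2: cell (1,2)='.' (+5 fires, +4 burnt)
Step 3: cell (1,2)='.' (+5 fires, +5 burnt)
Step 4: cell (1,2)='.' (+5 fires, +5 burnt)
Step 5: cell (1,2)='.' (+2 fires, +5 burnt)
Step 6: cell (1,2)='.' (+1 fires, +2 burnt)
Step 7: cell (1,2)='.' (+0 fires, +1 burnt)
  fire out at step 7

1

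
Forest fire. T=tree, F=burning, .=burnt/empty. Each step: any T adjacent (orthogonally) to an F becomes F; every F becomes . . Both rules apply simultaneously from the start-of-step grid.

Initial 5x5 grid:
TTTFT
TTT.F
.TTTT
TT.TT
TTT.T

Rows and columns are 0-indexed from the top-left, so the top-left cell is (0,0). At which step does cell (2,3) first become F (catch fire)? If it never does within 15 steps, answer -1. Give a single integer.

Step 1: cell (2,3)='T' (+3 fires, +2 burnt)
Step 2: cell (2,3)='F' (+4 fires, +3 burnt)
  -> target ignites at step 2
Step 3: cell (2,3)='.' (+5 fires, +4 burnt)
Step 4: cell (2,3)='.' (+2 fires, +5 burnt)
Step 5: cell (2,3)='.' (+1 fires, +2 burnt)
Step 6: cell (2,3)='.' (+2 fires, +1 burnt)
Step 7: cell (2,3)='.' (+2 fires, +2 burnt)
Step 8: cell (2,3)='.' (+0 fires, +2 burnt)
  fire out at step 8

2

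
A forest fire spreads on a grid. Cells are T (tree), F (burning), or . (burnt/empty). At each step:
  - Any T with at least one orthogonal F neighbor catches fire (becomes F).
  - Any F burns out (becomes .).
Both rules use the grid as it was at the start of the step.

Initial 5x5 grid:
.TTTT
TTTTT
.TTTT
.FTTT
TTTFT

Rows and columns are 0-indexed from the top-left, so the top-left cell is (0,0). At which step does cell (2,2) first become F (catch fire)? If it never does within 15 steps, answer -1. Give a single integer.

Step 1: cell (2,2)='T' (+6 fires, +2 burnt)
Step 2: cell (2,2)='F' (+5 fires, +6 burnt)
  -> target ignites at step 2
Step 3: cell (2,2)='.' (+5 fires, +5 burnt)
Step 4: cell (2,2)='.' (+3 fires, +5 burnt)
Step 5: cell (2,2)='.' (+1 fires, +3 burnt)
Step 6: cell (2,2)='.' (+0 fires, +1 burnt)
  fire out at step 6

2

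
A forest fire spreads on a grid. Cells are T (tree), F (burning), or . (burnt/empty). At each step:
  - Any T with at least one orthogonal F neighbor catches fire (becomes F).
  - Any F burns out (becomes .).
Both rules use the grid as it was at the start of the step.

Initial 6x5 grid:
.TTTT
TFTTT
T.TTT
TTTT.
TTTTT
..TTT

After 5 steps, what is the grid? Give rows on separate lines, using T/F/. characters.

Step 1: 3 trees catch fire, 1 burn out
  .FTTT
  F.FTT
  T.TTT
  TTTT.
  TTTTT
  ..TTT
Step 2: 4 trees catch fire, 3 burn out
  ..FTT
  ...FT
  F.FTT
  TTTT.
  TTTTT
  ..TTT
Step 3: 5 trees catch fire, 4 burn out
  ...FT
  ....F
  ...FT
  FTFT.
  TTTTT
  ..TTT
Step 4: 6 trees catch fire, 5 burn out
  ....F
  .....
  ....F
  .F.F.
  FTFTT
  ..TTT
Step 5: 3 trees catch fire, 6 burn out
  .....
  .....
  .....
  .....
  .F.FT
  ..FTT

.....
.....
.....
.....
.F.FT
..FTT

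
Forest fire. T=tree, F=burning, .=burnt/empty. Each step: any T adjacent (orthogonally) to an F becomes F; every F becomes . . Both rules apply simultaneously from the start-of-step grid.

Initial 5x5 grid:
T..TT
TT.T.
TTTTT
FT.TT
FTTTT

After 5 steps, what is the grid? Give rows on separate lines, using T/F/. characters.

Step 1: 3 trees catch fire, 2 burn out
  T..TT
  TT.T.
  FTTTT
  .F.TT
  .FTTT
Step 2: 3 trees catch fire, 3 burn out
  T..TT
  FT.T.
  .FTTT
  ...TT
  ..FTT
Step 3: 4 trees catch fire, 3 burn out
  F..TT
  .F.T.
  ..FTT
  ...TT
  ...FT
Step 4: 3 trees catch fire, 4 burn out
  ...TT
  ...T.
  ...FT
  ...FT
  ....F
Step 5: 3 trees catch fire, 3 burn out
  ...TT
  ...F.
  ....F
  ....F
  .....

...TT
...F.
....F
....F
.....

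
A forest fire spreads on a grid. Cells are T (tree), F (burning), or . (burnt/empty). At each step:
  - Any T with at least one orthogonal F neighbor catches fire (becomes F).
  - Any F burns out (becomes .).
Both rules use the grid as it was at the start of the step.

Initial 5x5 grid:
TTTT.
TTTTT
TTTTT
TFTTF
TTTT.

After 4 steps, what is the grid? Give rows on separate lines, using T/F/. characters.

Step 1: 6 trees catch fire, 2 burn out
  TTTT.
  TTTTT
  TFTTF
  F.FF.
  TFTT.
Step 2: 8 trees catch fire, 6 burn out
  TTTT.
  TFTTF
  F.FF.
  .....
  F.FF.
Step 3: 4 trees catch fire, 8 burn out
  TFTT.
  F.FF.
  .....
  .....
  .....
Step 4: 3 trees catch fire, 4 burn out
  F.FF.
  .....
  .....
  .....
  .....

F.FF.
.....
.....
.....
.....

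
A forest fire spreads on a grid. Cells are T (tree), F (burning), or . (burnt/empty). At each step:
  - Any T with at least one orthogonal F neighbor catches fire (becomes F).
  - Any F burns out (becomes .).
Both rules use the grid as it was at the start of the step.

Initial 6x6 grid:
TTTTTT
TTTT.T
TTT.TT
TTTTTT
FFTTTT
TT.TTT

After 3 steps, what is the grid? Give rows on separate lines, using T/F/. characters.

Step 1: 5 trees catch fire, 2 burn out
  TTTTTT
  TTTT.T
  TTT.TT
  FFTTTT
  ..FTTT
  FF.TTT
Step 2: 4 trees catch fire, 5 burn out
  TTTTTT
  TTTT.T
  FFT.TT
  ..FTTT
  ...FTT
  ...TTT
Step 3: 6 trees catch fire, 4 burn out
  TTTTTT
  FFTT.T
  ..F.TT
  ...FTT
  ....FT
  ...FTT

TTTTTT
FFTT.T
..F.TT
...FTT
....FT
...FTT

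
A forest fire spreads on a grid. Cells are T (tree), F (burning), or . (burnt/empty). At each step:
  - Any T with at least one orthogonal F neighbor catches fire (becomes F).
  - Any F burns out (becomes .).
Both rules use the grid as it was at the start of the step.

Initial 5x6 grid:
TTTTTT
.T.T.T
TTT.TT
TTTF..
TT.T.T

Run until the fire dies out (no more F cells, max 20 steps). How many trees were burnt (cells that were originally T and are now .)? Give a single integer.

Answer: 20

Derivation:
Step 1: +2 fires, +1 burnt (F count now 2)
Step 2: +2 fires, +2 burnt (F count now 2)
Step 3: +3 fires, +2 burnt (F count now 3)
Step 4: +3 fires, +3 burnt (F count now 3)
Step 5: +1 fires, +3 burnt (F count now 1)
Step 6: +2 fires, +1 burnt (F count now 2)
Step 7: +1 fires, +2 burnt (F count now 1)
Step 8: +2 fires, +1 burnt (F count now 2)
Step 9: +1 fires, +2 burnt (F count now 1)
Step 10: +1 fires, +1 burnt (F count now 1)
Step 11: +1 fires, +1 burnt (F count now 1)
Step 12: +1 fires, +1 burnt (F count now 1)
Step 13: +0 fires, +1 burnt (F count now 0)
Fire out after step 13
Initially T: 21, now '.': 29
Total burnt (originally-T cells now '.'): 20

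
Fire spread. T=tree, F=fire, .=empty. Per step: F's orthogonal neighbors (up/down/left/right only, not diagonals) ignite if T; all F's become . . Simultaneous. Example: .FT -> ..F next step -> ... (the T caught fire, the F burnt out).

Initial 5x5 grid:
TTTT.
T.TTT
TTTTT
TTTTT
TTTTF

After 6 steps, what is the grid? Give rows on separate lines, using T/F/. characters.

Step 1: 2 trees catch fire, 1 burn out
  TTTT.
  T.TTT
  TTTTT
  TTTTF
  TTTF.
Step 2: 3 trees catch fire, 2 burn out
  TTTT.
  T.TTT
  TTTTF
  TTTF.
  TTF..
Step 3: 4 trees catch fire, 3 burn out
  TTTT.
  T.TTF
  TTTF.
  TTF..
  TF...
Step 4: 4 trees catch fire, 4 burn out
  TTTT.
  T.TF.
  TTF..
  TF...
  F....
Step 5: 4 trees catch fire, 4 burn out
  TTTF.
  T.F..
  TF...
  F....
  .....
Step 6: 2 trees catch fire, 4 burn out
  TTF..
  T....
  F....
  .....
  .....

TTF..
T....
F....
.....
.....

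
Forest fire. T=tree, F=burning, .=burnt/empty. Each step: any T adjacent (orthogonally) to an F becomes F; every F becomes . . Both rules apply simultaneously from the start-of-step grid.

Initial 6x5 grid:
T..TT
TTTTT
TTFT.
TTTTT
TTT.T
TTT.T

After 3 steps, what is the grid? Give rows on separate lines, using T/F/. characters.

Step 1: 4 trees catch fire, 1 burn out
  T..TT
  TTFTT
  TF.F.
  TTFTT
  TTT.T
  TTT.T
Step 2: 6 trees catch fire, 4 burn out
  T..TT
  TF.FT
  F....
  TF.FT
  TTF.T
  TTT.T
Step 3: 7 trees catch fire, 6 burn out
  T..FT
  F...F
  .....
  F...F
  TF..T
  TTF.T

T..FT
F...F
.....
F...F
TF..T
TTF.T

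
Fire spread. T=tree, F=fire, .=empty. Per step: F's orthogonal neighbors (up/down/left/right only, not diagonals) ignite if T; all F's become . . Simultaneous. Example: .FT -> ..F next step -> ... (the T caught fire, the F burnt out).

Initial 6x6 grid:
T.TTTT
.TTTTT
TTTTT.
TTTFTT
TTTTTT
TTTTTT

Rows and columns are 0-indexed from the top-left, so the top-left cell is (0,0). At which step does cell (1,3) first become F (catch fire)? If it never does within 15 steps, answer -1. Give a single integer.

Step 1: cell (1,3)='T' (+4 fires, +1 burnt)
Step 2: cell (1,3)='F' (+8 fires, +4 burnt)
  -> target ignites at step 2
Step 3: cell (1,3)='.' (+9 fires, +8 burnt)
Step 4: cell (1,3)='.' (+8 fires, +9 burnt)
Step 5: cell (1,3)='.' (+2 fires, +8 burnt)
Step 6: cell (1,3)='.' (+0 fires, +2 burnt)
  fire out at step 6

2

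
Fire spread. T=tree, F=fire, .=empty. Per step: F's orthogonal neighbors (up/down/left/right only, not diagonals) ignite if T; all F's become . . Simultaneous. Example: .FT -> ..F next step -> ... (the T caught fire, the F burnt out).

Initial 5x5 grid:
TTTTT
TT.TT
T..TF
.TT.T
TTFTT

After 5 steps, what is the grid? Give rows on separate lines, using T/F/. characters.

Step 1: 6 trees catch fire, 2 burn out
  TTTTT
  TT.TF
  T..F.
  .TF.F
  TF.FT
Step 2: 5 trees catch fire, 6 burn out
  TTTTF
  TT.F.
  T....
  .F...
  F...F
Step 3: 1 trees catch fire, 5 burn out
  TTTF.
  TT...
  T....
  .....
  .....
Step 4: 1 trees catch fire, 1 burn out
  TTF..
  TT...
  T....
  .....
  .....
Step 5: 1 trees catch fire, 1 burn out
  TF...
  TT...
  T....
  .....
  .....

TF...
TT...
T....
.....
.....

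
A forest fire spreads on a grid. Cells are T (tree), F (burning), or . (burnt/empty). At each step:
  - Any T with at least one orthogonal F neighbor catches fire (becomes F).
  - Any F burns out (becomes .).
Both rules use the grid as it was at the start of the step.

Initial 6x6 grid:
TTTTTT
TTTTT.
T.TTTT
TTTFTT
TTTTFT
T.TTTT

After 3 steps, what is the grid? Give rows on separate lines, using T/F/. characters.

Step 1: 6 trees catch fire, 2 burn out
  TTTTTT
  TTTTT.
  T.TFTT
  TTF.FT
  TTTF.F
  T.TTFT
Step 2: 8 trees catch fire, 6 burn out
  TTTTTT
  TTTFT.
  T.F.FT
  TF...F
  TTF...
  T.TF.F
Step 3: 7 trees catch fire, 8 burn out
  TTTFTT
  TTF.F.
  T....F
  F.....
  TF....
  T.F...

TTTFTT
TTF.F.
T....F
F.....
TF....
T.F...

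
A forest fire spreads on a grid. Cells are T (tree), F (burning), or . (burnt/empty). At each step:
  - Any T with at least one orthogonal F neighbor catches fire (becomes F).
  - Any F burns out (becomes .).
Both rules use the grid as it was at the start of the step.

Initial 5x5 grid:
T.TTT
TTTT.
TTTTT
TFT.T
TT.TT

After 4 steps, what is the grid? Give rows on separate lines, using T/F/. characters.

Step 1: 4 trees catch fire, 1 burn out
  T.TTT
  TTTT.
  TFTTT
  F.F.T
  TF.TT
Step 2: 4 trees catch fire, 4 burn out
  T.TTT
  TFTT.
  F.FTT
  ....T
  F..TT
Step 3: 3 trees catch fire, 4 burn out
  T.TTT
  F.FT.
  ...FT
  ....T
  ...TT
Step 4: 4 trees catch fire, 3 burn out
  F.FTT
  ...F.
  ....F
  ....T
  ...TT

F.FTT
...F.
....F
....T
...TT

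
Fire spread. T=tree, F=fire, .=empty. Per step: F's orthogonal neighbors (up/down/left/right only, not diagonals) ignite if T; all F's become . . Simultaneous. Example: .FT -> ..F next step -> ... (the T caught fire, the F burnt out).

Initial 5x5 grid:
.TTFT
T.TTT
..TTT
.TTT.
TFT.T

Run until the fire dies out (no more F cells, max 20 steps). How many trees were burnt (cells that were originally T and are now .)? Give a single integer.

Step 1: +6 fires, +2 burnt (F count now 6)
Step 2: +5 fires, +6 burnt (F count now 5)
Step 3: +3 fires, +5 burnt (F count now 3)
Step 4: +0 fires, +3 burnt (F count now 0)
Fire out after step 4
Initially T: 16, now '.': 23
Total burnt (originally-T cells now '.'): 14

Answer: 14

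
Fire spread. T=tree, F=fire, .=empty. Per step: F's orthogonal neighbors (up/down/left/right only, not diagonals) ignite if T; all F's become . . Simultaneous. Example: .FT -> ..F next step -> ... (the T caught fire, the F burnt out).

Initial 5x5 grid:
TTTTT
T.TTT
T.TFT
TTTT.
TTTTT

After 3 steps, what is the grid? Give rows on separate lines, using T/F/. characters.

Step 1: 4 trees catch fire, 1 burn out
  TTTTT
  T.TFT
  T.F.F
  TTTF.
  TTTTT
Step 2: 5 trees catch fire, 4 burn out
  TTTFT
  T.F.F
  T....
  TTF..
  TTTFT
Step 3: 5 trees catch fire, 5 burn out
  TTF.F
  T....
  T....
  TF...
  TTF.F

TTF.F
T....
T....
TF...
TTF.F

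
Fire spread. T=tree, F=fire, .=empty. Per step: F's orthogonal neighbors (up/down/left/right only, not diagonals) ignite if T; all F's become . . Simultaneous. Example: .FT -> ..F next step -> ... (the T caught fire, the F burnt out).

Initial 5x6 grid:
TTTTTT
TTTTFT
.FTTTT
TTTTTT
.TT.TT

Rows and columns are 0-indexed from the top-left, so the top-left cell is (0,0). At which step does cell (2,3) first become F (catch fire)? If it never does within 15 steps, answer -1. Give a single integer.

Step 1: cell (2,3)='T' (+7 fires, +2 burnt)
Step 2: cell (2,3)='F' (+11 fires, +7 burnt)
  -> target ignites at step 2
Step 3: cell (2,3)='.' (+6 fires, +11 burnt)
Step 4: cell (2,3)='.' (+1 fires, +6 burnt)
Step 5: cell (2,3)='.' (+0 fires, +1 burnt)
  fire out at step 5

2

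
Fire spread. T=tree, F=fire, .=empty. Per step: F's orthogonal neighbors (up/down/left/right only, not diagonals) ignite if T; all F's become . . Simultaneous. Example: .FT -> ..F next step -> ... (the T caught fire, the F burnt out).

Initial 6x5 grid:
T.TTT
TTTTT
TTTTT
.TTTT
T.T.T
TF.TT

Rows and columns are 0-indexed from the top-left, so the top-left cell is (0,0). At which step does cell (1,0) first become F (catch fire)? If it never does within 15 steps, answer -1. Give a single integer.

Step 1: cell (1,0)='T' (+1 fires, +1 burnt)
Step 2: cell (1,0)='T' (+1 fires, +1 burnt)
Step 3: cell (1,0)='T' (+0 fires, +1 burnt)
  fire out at step 3
Target never catches fire within 15 steps

-1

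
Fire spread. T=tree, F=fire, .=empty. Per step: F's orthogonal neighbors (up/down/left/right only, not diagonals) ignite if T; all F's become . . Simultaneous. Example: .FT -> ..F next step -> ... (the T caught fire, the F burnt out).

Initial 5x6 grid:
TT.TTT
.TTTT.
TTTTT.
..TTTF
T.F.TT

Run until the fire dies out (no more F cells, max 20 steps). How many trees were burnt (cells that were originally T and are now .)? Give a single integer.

Step 1: +3 fires, +2 burnt (F count now 3)
Step 2: +4 fires, +3 burnt (F count now 4)
Step 3: +4 fires, +4 burnt (F count now 4)
Step 4: +4 fires, +4 burnt (F count now 4)
Step 5: +3 fires, +4 burnt (F count now 3)
Step 6: +1 fires, +3 burnt (F count now 1)
Step 7: +0 fires, +1 burnt (F count now 0)
Fire out after step 7
Initially T: 20, now '.': 29
Total burnt (originally-T cells now '.'): 19

Answer: 19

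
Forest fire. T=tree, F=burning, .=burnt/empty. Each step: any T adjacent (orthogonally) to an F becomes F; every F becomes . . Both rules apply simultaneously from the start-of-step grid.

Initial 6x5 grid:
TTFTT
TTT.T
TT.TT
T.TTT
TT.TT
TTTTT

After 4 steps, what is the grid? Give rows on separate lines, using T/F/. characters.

Step 1: 3 trees catch fire, 1 burn out
  TF.FT
  TTF.T
  TT.TT
  T.TTT
  TT.TT
  TTTTT
Step 2: 3 trees catch fire, 3 burn out
  F...F
  TF..T
  TT.TT
  T.TTT
  TT.TT
  TTTTT
Step 3: 3 trees catch fire, 3 burn out
  .....
  F...F
  TF.TT
  T.TTT
  TT.TT
  TTTTT
Step 4: 2 trees catch fire, 3 burn out
  .....
  .....
  F..TF
  T.TTT
  TT.TT
  TTTTT

.....
.....
F..TF
T.TTT
TT.TT
TTTTT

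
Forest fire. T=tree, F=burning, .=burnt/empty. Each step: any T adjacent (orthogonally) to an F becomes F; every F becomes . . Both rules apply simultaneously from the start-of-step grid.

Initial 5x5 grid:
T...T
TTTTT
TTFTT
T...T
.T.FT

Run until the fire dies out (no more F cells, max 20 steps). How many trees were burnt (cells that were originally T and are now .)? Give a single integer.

Step 1: +4 fires, +2 burnt (F count now 4)
Step 2: +5 fires, +4 burnt (F count now 5)
Step 3: +3 fires, +5 burnt (F count now 3)
Step 4: +2 fires, +3 burnt (F count now 2)
Step 5: +0 fires, +2 burnt (F count now 0)
Fire out after step 5
Initially T: 15, now '.': 24
Total burnt (originally-T cells now '.'): 14

Answer: 14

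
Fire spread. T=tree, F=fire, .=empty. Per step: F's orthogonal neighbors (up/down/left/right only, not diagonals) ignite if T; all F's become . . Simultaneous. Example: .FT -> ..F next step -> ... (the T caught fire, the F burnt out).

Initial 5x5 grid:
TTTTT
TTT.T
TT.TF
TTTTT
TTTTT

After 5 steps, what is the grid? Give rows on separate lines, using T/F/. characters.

Step 1: 3 trees catch fire, 1 burn out
  TTTTT
  TTT.F
  TT.F.
  TTTTF
  TTTTT
Step 2: 3 trees catch fire, 3 burn out
  TTTTF
  TTT..
  TT...
  TTTF.
  TTTTF
Step 3: 3 trees catch fire, 3 burn out
  TTTF.
  TTT..
  TT...
  TTF..
  TTTF.
Step 4: 3 trees catch fire, 3 burn out
  TTF..
  TTT..
  TT...
  TF...
  TTF..
Step 5: 5 trees catch fire, 3 burn out
  TF...
  TTF..
  TF...
  F....
  TF...

TF...
TTF..
TF...
F....
TF...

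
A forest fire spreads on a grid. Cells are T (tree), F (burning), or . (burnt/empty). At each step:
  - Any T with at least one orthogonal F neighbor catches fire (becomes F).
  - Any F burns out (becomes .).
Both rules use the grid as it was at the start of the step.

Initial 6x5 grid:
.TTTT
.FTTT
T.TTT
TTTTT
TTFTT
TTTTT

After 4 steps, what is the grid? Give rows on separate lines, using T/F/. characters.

Step 1: 6 trees catch fire, 2 burn out
  .FTTT
  ..FTT
  T.TTT
  TTFTT
  TF.FT
  TTFTT
Step 2: 9 trees catch fire, 6 burn out
  ..FTT
  ...FT
  T.FTT
  TF.FT
  F...F
  TF.FT
Step 3: 7 trees catch fire, 9 burn out
  ...FT
  ....F
  T..FT
  F...F
  .....
  F...F
Step 4: 3 trees catch fire, 7 burn out
  ....F
  .....
  F...F
  .....
  .....
  .....

....F
.....
F...F
.....
.....
.....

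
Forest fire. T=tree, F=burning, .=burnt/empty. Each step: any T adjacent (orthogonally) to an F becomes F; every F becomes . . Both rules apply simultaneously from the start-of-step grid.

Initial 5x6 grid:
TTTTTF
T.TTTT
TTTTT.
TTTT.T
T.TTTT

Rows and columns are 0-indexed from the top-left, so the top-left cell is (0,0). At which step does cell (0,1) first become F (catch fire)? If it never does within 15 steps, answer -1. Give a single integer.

Step 1: cell (0,1)='T' (+2 fires, +1 burnt)
Step 2: cell (0,1)='T' (+2 fires, +2 burnt)
Step 3: cell (0,1)='T' (+3 fires, +2 burnt)
Step 4: cell (0,1)='F' (+3 fires, +3 burnt)
  -> target ignites at step 4
Step 5: cell (0,1)='.' (+3 fires, +3 burnt)
Step 6: cell (0,1)='.' (+4 fires, +3 burnt)
Step 7: cell (0,1)='.' (+4 fires, +4 burnt)
Step 8: cell (0,1)='.' (+2 fires, +4 burnt)
Step 9: cell (0,1)='.' (+2 fires, +2 burnt)
Step 10: cell (0,1)='.' (+0 fires, +2 burnt)
  fire out at step 10

4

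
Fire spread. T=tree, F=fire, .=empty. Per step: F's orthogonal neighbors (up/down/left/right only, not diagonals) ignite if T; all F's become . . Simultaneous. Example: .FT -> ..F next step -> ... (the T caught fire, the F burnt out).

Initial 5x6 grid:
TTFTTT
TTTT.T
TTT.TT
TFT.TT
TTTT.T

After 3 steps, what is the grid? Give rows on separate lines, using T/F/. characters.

Step 1: 7 trees catch fire, 2 burn out
  TF.FTT
  TTFT.T
  TFT.TT
  F.F.TT
  TFTT.T
Step 2: 8 trees catch fire, 7 burn out
  F...FT
  TF.F.T
  F.F.TT
  ....TT
  F.FT.T
Step 3: 3 trees catch fire, 8 burn out
  .....F
  F....T
  ....TT
  ....TT
  ...F.T

.....F
F....T
....TT
....TT
...F.T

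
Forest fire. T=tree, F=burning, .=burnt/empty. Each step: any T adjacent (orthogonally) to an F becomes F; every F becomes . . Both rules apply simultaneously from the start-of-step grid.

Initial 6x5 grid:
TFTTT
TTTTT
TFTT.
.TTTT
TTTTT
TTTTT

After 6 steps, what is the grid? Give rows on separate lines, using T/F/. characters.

Step 1: 6 trees catch fire, 2 burn out
  F.FTT
  TFTTT
  F.FT.
  .FTTT
  TTTTT
  TTTTT
Step 2: 6 trees catch fire, 6 burn out
  ...FT
  F.FTT
  ...F.
  ..FTT
  TFTTT
  TTTTT
Step 3: 6 trees catch fire, 6 burn out
  ....F
  ...FT
  .....
  ...FT
  F.FTT
  TFTTT
Step 4: 5 trees catch fire, 6 burn out
  .....
  ....F
  .....
  ....F
  ...FT
  F.FTT
Step 5: 2 trees catch fire, 5 burn out
  .....
  .....
  .....
  .....
  ....F
  ...FT
Step 6: 1 trees catch fire, 2 burn out
  .....
  .....
  .....
  .....
  .....
  ....F

.....
.....
.....
.....
.....
....F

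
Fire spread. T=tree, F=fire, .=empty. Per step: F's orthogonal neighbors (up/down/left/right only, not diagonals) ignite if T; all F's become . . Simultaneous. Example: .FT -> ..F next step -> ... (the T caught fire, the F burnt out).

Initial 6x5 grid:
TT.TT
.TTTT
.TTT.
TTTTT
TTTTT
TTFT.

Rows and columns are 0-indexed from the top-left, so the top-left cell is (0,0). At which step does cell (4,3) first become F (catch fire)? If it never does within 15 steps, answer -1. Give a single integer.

Step 1: cell (4,3)='T' (+3 fires, +1 burnt)
Step 2: cell (4,3)='F' (+4 fires, +3 burnt)
  -> target ignites at step 2
Step 3: cell (4,3)='.' (+5 fires, +4 burnt)
Step 4: cell (4,3)='.' (+5 fires, +5 burnt)
Step 5: cell (4,3)='.' (+2 fires, +5 burnt)
Step 6: cell (4,3)='.' (+3 fires, +2 burnt)
Step 7: cell (4,3)='.' (+2 fires, +3 burnt)
Step 8: cell (4,3)='.' (+0 fires, +2 burnt)
  fire out at step 8

2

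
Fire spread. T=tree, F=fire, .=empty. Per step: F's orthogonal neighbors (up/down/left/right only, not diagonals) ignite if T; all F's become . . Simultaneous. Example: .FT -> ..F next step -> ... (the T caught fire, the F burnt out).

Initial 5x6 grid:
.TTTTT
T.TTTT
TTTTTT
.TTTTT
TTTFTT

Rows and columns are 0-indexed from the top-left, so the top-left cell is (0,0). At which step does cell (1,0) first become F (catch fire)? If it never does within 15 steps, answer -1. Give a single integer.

Step 1: cell (1,0)='T' (+3 fires, +1 burnt)
Step 2: cell (1,0)='T' (+5 fires, +3 burnt)
Step 3: cell (1,0)='T' (+6 fires, +5 burnt)
Step 4: cell (1,0)='T' (+5 fires, +6 burnt)
Step 5: cell (1,0)='T' (+4 fires, +5 burnt)
Step 6: cell (1,0)='F' (+3 fires, +4 burnt)
  -> target ignites at step 6
Step 7: cell (1,0)='.' (+0 fires, +3 burnt)
  fire out at step 7

6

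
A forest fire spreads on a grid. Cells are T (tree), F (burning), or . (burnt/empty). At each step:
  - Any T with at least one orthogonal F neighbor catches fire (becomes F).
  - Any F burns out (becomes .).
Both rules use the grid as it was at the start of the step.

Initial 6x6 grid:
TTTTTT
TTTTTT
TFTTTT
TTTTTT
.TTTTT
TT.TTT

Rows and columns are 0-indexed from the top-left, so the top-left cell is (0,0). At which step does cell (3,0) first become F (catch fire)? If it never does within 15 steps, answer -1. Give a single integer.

Step 1: cell (3,0)='T' (+4 fires, +1 burnt)
Step 2: cell (3,0)='F' (+7 fires, +4 burnt)
  -> target ignites at step 2
Step 3: cell (3,0)='.' (+7 fires, +7 burnt)
Step 4: cell (3,0)='.' (+6 fires, +7 burnt)
Step 5: cell (3,0)='.' (+5 fires, +6 burnt)
Step 6: cell (3,0)='.' (+3 fires, +5 burnt)
Step 7: cell (3,0)='.' (+1 fires, +3 burnt)
Step 8: cell (3,0)='.' (+0 fires, +1 burnt)
  fire out at step 8

2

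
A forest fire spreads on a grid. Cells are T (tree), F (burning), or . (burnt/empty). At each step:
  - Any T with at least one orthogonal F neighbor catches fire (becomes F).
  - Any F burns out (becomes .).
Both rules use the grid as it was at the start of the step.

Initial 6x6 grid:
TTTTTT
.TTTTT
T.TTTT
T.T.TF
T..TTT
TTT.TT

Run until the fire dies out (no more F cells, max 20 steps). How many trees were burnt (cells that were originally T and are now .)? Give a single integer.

Step 1: +3 fires, +1 burnt (F count now 3)
Step 2: +4 fires, +3 burnt (F count now 4)
Step 3: +5 fires, +4 burnt (F count now 5)
Step 4: +3 fires, +5 burnt (F count now 3)
Step 5: +3 fires, +3 burnt (F count now 3)
Step 6: +2 fires, +3 burnt (F count now 2)
Step 7: +1 fires, +2 burnt (F count now 1)
Step 8: +1 fires, +1 burnt (F count now 1)
Step 9: +0 fires, +1 burnt (F count now 0)
Fire out after step 9
Initially T: 28, now '.': 30
Total burnt (originally-T cells now '.'): 22

Answer: 22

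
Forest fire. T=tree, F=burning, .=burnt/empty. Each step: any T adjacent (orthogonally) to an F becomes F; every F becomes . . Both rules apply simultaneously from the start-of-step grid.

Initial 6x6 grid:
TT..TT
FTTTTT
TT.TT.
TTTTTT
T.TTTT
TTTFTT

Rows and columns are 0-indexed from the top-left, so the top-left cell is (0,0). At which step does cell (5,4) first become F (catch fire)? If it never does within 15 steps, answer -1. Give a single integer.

Step 1: cell (5,4)='F' (+6 fires, +2 burnt)
  -> target ignites at step 1
Step 2: cell (5,4)='.' (+9 fires, +6 burnt)
Step 3: cell (5,4)='.' (+8 fires, +9 burnt)
Step 4: cell (5,4)='.' (+3 fires, +8 burnt)
Step 5: cell (5,4)='.' (+2 fires, +3 burnt)
Step 6: cell (5,4)='.' (+1 fires, +2 burnt)
Step 7: cell (5,4)='.' (+0 fires, +1 burnt)
  fire out at step 7

1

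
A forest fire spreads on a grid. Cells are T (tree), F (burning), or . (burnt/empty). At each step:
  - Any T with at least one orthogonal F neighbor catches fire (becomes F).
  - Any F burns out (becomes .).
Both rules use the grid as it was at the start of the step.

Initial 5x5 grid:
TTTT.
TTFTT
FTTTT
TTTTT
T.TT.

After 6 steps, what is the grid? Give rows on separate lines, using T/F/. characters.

Step 1: 7 trees catch fire, 2 burn out
  TTFT.
  FF.FT
  .FFTT
  FTTTT
  T.TT.
Step 2: 8 trees catch fire, 7 burn out
  FF.F.
  ....F
  ...FT
  .FFTT
  F.TT.
Step 3: 3 trees catch fire, 8 burn out
  .....
  .....
  ....F
  ...FT
  ..FT.
Step 4: 2 trees catch fire, 3 burn out
  .....
  .....
  .....
  ....F
  ...F.
Step 5: 0 trees catch fire, 2 burn out
  .....
  .....
  .....
  .....
  .....
Step 6: 0 trees catch fire, 0 burn out
  .....
  .....
  .....
  .....
  .....

.....
.....
.....
.....
.....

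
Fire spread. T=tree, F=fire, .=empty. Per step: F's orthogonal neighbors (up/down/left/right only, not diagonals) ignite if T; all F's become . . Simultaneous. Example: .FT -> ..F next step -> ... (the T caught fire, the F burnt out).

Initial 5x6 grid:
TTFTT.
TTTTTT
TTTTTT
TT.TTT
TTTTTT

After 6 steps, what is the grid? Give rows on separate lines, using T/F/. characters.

Step 1: 3 trees catch fire, 1 burn out
  TF.FT.
  TTFTTT
  TTTTTT
  TT.TTT
  TTTTTT
Step 2: 5 trees catch fire, 3 burn out
  F...F.
  TF.FTT
  TTFTTT
  TT.TTT
  TTTTTT
Step 3: 4 trees catch fire, 5 burn out
  ......
  F...FT
  TF.FTT
  TT.TTT
  TTTTTT
Step 4: 5 trees catch fire, 4 burn out
  ......
  .....F
  F...FT
  TF.FTT
  TTTTTT
Step 5: 5 trees catch fire, 5 burn out
  ......
  ......
  .....F
  F...FT
  TFTFTT
Step 6: 4 trees catch fire, 5 burn out
  ......
  ......
  ......
  .....F
  F.F.FT

......
......
......
.....F
F.F.FT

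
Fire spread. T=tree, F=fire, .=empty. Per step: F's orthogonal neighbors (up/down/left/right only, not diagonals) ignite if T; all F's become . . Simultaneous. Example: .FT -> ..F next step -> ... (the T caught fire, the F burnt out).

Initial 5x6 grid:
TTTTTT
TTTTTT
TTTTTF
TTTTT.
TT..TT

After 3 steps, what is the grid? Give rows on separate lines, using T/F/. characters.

Step 1: 2 trees catch fire, 1 burn out
  TTTTTT
  TTTTTF
  TTTTF.
  TTTTT.
  TT..TT
Step 2: 4 trees catch fire, 2 burn out
  TTTTTF
  TTTTF.
  TTTF..
  TTTTF.
  TT..TT
Step 3: 5 trees catch fire, 4 burn out
  TTTTF.
  TTTF..
  TTF...
  TTTF..
  TT..FT

TTTTF.
TTTF..
TTF...
TTTF..
TT..FT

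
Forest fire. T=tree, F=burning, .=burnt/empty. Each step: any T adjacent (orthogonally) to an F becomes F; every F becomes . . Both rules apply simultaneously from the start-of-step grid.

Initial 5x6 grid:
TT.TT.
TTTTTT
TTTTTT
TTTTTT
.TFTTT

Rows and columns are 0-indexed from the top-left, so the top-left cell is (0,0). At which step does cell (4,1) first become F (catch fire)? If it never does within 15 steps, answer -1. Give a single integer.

Step 1: cell (4,1)='F' (+3 fires, +1 burnt)
  -> target ignites at step 1
Step 2: cell (4,1)='.' (+4 fires, +3 burnt)
Step 3: cell (4,1)='.' (+6 fires, +4 burnt)
Step 4: cell (4,1)='.' (+5 fires, +6 burnt)
Step 5: cell (4,1)='.' (+5 fires, +5 burnt)
Step 6: cell (4,1)='.' (+3 fires, +5 burnt)
Step 7: cell (4,1)='.' (+0 fires, +3 burnt)
  fire out at step 7

1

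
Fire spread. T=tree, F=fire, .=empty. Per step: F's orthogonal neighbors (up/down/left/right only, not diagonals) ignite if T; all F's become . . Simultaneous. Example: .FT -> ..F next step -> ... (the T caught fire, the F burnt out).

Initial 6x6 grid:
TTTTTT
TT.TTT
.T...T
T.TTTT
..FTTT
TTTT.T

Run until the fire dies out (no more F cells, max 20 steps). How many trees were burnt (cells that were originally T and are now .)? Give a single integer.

Answer: 25

Derivation:
Step 1: +3 fires, +1 burnt (F count now 3)
Step 2: +4 fires, +3 burnt (F count now 4)
Step 3: +3 fires, +4 burnt (F count now 3)
Step 4: +2 fires, +3 burnt (F count now 2)
Step 5: +1 fires, +2 burnt (F count now 1)
Step 6: +1 fires, +1 burnt (F count now 1)
Step 7: +2 fires, +1 burnt (F count now 2)
Step 8: +2 fires, +2 burnt (F count now 2)
Step 9: +1 fires, +2 burnt (F count now 1)
Step 10: +1 fires, +1 burnt (F count now 1)
Step 11: +1 fires, +1 burnt (F count now 1)
Step 12: +2 fires, +1 burnt (F count now 2)
Step 13: +2 fires, +2 burnt (F count now 2)
Step 14: +0 fires, +2 burnt (F count now 0)
Fire out after step 14
Initially T: 26, now '.': 35
Total burnt (originally-T cells now '.'): 25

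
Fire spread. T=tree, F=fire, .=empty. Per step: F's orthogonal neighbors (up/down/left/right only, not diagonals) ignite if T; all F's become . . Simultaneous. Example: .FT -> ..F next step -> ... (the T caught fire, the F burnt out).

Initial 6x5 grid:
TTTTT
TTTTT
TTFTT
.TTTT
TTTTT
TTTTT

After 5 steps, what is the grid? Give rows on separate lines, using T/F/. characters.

Step 1: 4 trees catch fire, 1 burn out
  TTTTT
  TTFTT
  TF.FT
  .TFTT
  TTTTT
  TTTTT
Step 2: 8 trees catch fire, 4 burn out
  TTFTT
  TF.FT
  F...F
  .F.FT
  TTFTT
  TTTTT
Step 3: 8 trees catch fire, 8 burn out
  TF.FT
  F...F
  .....
  ....F
  TF.FT
  TTFTT
Step 4: 6 trees catch fire, 8 burn out
  F...F
  .....
  .....
  .....
  F...F
  TF.FT
Step 5: 2 trees catch fire, 6 burn out
  .....
  .....
  .....
  .....
  .....
  F...F

.....
.....
.....
.....
.....
F...F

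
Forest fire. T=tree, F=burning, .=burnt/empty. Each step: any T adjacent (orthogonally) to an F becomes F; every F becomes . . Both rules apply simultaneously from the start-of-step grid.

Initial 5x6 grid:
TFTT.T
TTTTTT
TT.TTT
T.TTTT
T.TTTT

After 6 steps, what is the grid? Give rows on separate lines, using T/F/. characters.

Step 1: 3 trees catch fire, 1 burn out
  F.FT.T
  TFTTTT
  TT.TTT
  T.TTTT
  T.TTTT
Step 2: 4 trees catch fire, 3 burn out
  ...F.T
  F.FTTT
  TF.TTT
  T.TTTT
  T.TTTT
Step 3: 2 trees catch fire, 4 burn out
  .....T
  ...FTT
  F..TTT
  T.TTTT
  T.TTTT
Step 4: 3 trees catch fire, 2 burn out
  .....T
  ....FT
  ...FTT
  F.TTTT
  T.TTTT
Step 5: 4 trees catch fire, 3 burn out
  .....T
  .....F
  ....FT
  ..TFTT
  F.TTTT
Step 6: 5 trees catch fire, 4 burn out
  .....F
  ......
  .....F
  ..F.FT
  ..TFTT

.....F
......
.....F
..F.FT
..TFTT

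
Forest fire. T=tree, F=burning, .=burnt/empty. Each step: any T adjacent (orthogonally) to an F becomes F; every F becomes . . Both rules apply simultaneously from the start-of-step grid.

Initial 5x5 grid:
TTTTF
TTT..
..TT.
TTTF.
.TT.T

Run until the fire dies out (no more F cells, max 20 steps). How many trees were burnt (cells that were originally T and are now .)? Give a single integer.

Step 1: +3 fires, +2 burnt (F count now 3)
Step 2: +4 fires, +3 burnt (F count now 4)
Step 3: +4 fires, +4 burnt (F count now 4)
Step 4: +2 fires, +4 burnt (F count now 2)
Step 5: +1 fires, +2 burnt (F count now 1)
Step 6: +0 fires, +1 burnt (F count now 0)
Fire out after step 6
Initially T: 15, now '.': 24
Total burnt (originally-T cells now '.'): 14

Answer: 14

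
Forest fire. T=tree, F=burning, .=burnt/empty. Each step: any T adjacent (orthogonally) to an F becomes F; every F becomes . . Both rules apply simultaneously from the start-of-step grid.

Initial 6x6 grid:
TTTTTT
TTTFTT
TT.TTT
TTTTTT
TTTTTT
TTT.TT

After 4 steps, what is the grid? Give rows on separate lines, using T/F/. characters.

Step 1: 4 trees catch fire, 1 burn out
  TTTFTT
  TTF.FT
  TT.FTT
  TTTTTT
  TTTTTT
  TTT.TT
Step 2: 6 trees catch fire, 4 burn out
  TTF.FT
  TF...F
  TT..FT
  TTTFTT
  TTTTTT
  TTT.TT
Step 3: 8 trees catch fire, 6 burn out
  TF...F
  F.....
  TF...F
  TTF.FT
  TTTFTT
  TTT.TT
Step 4: 6 trees catch fire, 8 burn out
  F.....
  ......
  F.....
  TF...F
  TTF.FT
  TTT.TT

F.....
......
F.....
TF...F
TTF.FT
TTT.TT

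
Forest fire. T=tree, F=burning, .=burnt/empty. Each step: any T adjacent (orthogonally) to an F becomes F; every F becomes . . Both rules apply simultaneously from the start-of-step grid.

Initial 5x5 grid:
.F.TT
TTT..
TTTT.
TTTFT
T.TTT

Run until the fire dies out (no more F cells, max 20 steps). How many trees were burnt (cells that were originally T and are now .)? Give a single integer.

Answer: 15

Derivation:
Step 1: +5 fires, +2 burnt (F count now 5)
Step 2: +7 fires, +5 burnt (F count now 7)
Step 3: +2 fires, +7 burnt (F count now 2)
Step 4: +1 fires, +2 burnt (F count now 1)
Step 5: +0 fires, +1 burnt (F count now 0)
Fire out after step 5
Initially T: 17, now '.': 23
Total burnt (originally-T cells now '.'): 15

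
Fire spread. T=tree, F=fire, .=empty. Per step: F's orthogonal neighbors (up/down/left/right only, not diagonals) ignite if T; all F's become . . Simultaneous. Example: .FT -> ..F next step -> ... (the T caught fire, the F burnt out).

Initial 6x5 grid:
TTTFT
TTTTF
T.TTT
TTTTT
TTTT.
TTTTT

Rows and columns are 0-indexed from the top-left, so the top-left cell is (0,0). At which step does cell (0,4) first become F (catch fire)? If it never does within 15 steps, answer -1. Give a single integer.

Step 1: cell (0,4)='F' (+4 fires, +2 burnt)
  -> target ignites at step 1
Step 2: cell (0,4)='.' (+4 fires, +4 burnt)
Step 3: cell (0,4)='.' (+4 fires, +4 burnt)
Step 4: cell (0,4)='.' (+3 fires, +4 burnt)
Step 5: cell (0,4)='.' (+4 fires, +3 burnt)
Step 6: cell (0,4)='.' (+4 fires, +4 burnt)
Step 7: cell (0,4)='.' (+2 fires, +4 burnt)
Step 8: cell (0,4)='.' (+1 fires, +2 burnt)
Step 9: cell (0,4)='.' (+0 fires, +1 burnt)
  fire out at step 9

1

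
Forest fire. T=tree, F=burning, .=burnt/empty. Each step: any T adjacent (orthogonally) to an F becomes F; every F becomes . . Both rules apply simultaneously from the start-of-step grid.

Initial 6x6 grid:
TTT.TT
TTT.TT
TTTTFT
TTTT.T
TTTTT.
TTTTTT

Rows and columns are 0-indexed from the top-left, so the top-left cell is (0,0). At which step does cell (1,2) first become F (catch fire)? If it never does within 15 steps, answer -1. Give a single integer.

Step 1: cell (1,2)='T' (+3 fires, +1 burnt)
Step 2: cell (1,2)='T' (+5 fires, +3 burnt)
Step 3: cell (1,2)='F' (+5 fires, +5 burnt)
  -> target ignites at step 3
Step 4: cell (1,2)='.' (+7 fires, +5 burnt)
Step 5: cell (1,2)='.' (+6 fires, +7 burnt)
Step 6: cell (1,2)='.' (+4 fires, +6 burnt)
Step 7: cell (1,2)='.' (+1 fires, +4 burnt)
Step 8: cell (1,2)='.' (+0 fires, +1 burnt)
  fire out at step 8

3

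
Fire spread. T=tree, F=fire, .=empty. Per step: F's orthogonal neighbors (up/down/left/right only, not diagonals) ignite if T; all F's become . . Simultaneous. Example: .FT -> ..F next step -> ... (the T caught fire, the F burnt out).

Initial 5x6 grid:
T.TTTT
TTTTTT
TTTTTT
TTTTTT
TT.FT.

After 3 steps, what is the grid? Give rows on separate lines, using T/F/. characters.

Step 1: 2 trees catch fire, 1 burn out
  T.TTTT
  TTTTTT
  TTTTTT
  TTTFTT
  TT..F.
Step 2: 3 trees catch fire, 2 burn out
  T.TTTT
  TTTTTT
  TTTFTT
  TTF.FT
  TT....
Step 3: 5 trees catch fire, 3 burn out
  T.TTTT
  TTTFTT
  TTF.FT
  TF...F
  TT....

T.TTTT
TTTFTT
TTF.FT
TF...F
TT....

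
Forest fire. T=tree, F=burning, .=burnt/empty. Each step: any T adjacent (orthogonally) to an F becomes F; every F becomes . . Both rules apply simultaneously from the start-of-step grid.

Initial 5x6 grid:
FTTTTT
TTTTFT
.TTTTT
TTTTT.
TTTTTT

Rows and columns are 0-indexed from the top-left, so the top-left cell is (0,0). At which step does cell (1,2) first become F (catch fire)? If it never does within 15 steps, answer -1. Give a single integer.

Step 1: cell (1,2)='T' (+6 fires, +2 burnt)
Step 2: cell (1,2)='F' (+8 fires, +6 burnt)
  -> target ignites at step 2
Step 3: cell (1,2)='.' (+4 fires, +8 burnt)
Step 4: cell (1,2)='.' (+4 fires, +4 burnt)
Step 5: cell (1,2)='.' (+3 fires, +4 burnt)
Step 6: cell (1,2)='.' (+1 fires, +3 burnt)
Step 7: cell (1,2)='.' (+0 fires, +1 burnt)
  fire out at step 7

2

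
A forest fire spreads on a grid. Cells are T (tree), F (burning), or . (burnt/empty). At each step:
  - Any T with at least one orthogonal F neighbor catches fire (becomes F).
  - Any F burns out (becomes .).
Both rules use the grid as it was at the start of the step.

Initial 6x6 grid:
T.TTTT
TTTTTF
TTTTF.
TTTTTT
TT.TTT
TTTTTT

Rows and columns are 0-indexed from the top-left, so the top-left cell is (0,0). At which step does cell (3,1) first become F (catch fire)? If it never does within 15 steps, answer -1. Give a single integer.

Step 1: cell (3,1)='T' (+4 fires, +2 burnt)
Step 2: cell (3,1)='T' (+6 fires, +4 burnt)
Step 3: cell (3,1)='T' (+7 fires, +6 burnt)
Step 4: cell (3,1)='F' (+6 fires, +7 burnt)
  -> target ignites at step 4
Step 5: cell (3,1)='.' (+4 fires, +6 burnt)
Step 6: cell (3,1)='.' (+3 fires, +4 burnt)
Step 7: cell (3,1)='.' (+1 fires, +3 burnt)
Step 8: cell (3,1)='.' (+0 fires, +1 burnt)
  fire out at step 8

4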